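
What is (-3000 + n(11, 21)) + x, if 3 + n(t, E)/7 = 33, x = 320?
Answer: -2470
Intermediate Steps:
n(t, E) = 210 (n(t, E) = -21 + 7*33 = -21 + 231 = 210)
(-3000 + n(11, 21)) + x = (-3000 + 210) + 320 = -2790 + 320 = -2470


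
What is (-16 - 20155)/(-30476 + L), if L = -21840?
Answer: 20171/52316 ≈ 0.38556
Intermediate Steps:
(-16 - 20155)/(-30476 + L) = (-16 - 20155)/(-30476 - 21840) = -20171/(-52316) = -20171*(-1/52316) = 20171/52316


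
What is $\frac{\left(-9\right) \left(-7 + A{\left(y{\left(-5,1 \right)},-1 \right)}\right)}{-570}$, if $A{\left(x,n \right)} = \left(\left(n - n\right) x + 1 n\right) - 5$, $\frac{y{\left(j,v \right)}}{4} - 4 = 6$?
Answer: $- \frac{39}{190} \approx -0.20526$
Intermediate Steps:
$y{\left(j,v \right)} = 40$ ($y{\left(j,v \right)} = 16 + 4 \cdot 6 = 16 + 24 = 40$)
$A{\left(x,n \right)} = -5 + n$ ($A{\left(x,n \right)} = \left(0 x + n\right) - 5 = \left(0 + n\right) - 5 = n - 5 = -5 + n$)
$\frac{\left(-9\right) \left(-7 + A{\left(y{\left(-5,1 \right)},-1 \right)}\right)}{-570} = \frac{\left(-9\right) \left(-7 - 6\right)}{-570} = - 9 \left(-7 - 6\right) \left(- \frac{1}{570}\right) = \left(-9\right) \left(-13\right) \left(- \frac{1}{570}\right) = 117 \left(- \frac{1}{570}\right) = - \frac{39}{190}$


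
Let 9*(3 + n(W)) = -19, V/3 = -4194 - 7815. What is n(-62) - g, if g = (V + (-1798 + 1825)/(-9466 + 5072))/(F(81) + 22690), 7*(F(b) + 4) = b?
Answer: -7380333199/2094395706 ≈ -3.5238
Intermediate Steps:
F(b) = -4 + b/7
V = -36027 (V = 3*(-4194 - 7815) = 3*(-12009) = -36027)
n(W) = -46/9 (n(W) = -3 + (⅑)*(-19) = -3 - 19/9 = -46/9)
g = -369372885/232710634 (g = (-36027 + (-1798 + 1825)/(-9466 + 5072))/((-4 + (⅐)*81) + 22690) = (-36027 + 27/(-4394))/((-4 + 81/7) + 22690) = (-36027 + 27*(-1/4394))/(53/7 + 22690) = (-36027 - 27/4394)/(158883/7) = -158302665/4394*7/158883 = -369372885/232710634 ≈ -1.5873)
n(-62) - g = -46/9 - 1*(-369372885/232710634) = -46/9 + 369372885/232710634 = -7380333199/2094395706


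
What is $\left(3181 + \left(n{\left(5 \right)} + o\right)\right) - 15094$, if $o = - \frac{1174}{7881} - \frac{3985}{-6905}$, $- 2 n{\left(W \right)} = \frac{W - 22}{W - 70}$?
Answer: $- \frac{16854996194137}{1414875930} \approx -11913.0$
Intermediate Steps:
$n{\left(W \right)} = - \frac{-22 + W}{2 \left(-70 + W\right)}$ ($n{\left(W \right)} = - \frac{\left(W - 22\right) \frac{1}{W - 70}}{2} = - \frac{\left(-22 + W\right) \frac{1}{-70 + W}}{2} = - \frac{\frac{1}{-70 + W} \left(-22 + W\right)}{2} = - \frac{-22 + W}{2 \left(-70 + W\right)}$)
$o = \frac{4659863}{10883661}$ ($o = \left(-1174\right) \frac{1}{7881} - - \frac{797}{1381} = - \frac{1174}{7881} + \frac{797}{1381} = \frac{4659863}{10883661} \approx 0.42815$)
$\left(3181 + \left(n{\left(5 \right)} + o\right)\right) - 15094 = \left(3181 + \left(\frac{22 - 5}{2 \left(-70 + 5\right)} + \frac{4659863}{10883661}\right)\right) - 15094 = \left(3181 + \left(\frac{22 - 5}{2 \left(-65\right)} + \frac{4659863}{10883661}\right)\right) - 15094 = \left(3181 + \left(\frac{1}{2} \left(- \frac{1}{65}\right) 17 + \frac{4659863}{10883661}\right)\right) - 15094 = \left(3181 + \left(- \frac{17}{130} + \frac{4659863}{10883661}\right)\right) - 15094 = \left(3181 + \frac{420759953}{1414875930}\right) - 15094 = \frac{4501141093283}{1414875930} - 15094 = - \frac{16854996194137}{1414875930}$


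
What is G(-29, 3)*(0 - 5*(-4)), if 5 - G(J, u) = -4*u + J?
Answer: 920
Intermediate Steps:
G(J, u) = 5 - J + 4*u (G(J, u) = 5 - (-4*u + J) = 5 - (J - 4*u) = 5 + (-J + 4*u) = 5 - J + 4*u)
G(-29, 3)*(0 - 5*(-4)) = (5 - 1*(-29) + 4*3)*(0 - 5*(-4)) = (5 + 29 + 12)*(0 + 20) = 46*20 = 920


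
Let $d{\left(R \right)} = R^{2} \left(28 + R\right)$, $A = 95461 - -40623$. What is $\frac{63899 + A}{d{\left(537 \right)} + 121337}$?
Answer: $\frac{199983}{163049822} \approx 0.0012265$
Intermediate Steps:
$A = 136084$ ($A = 95461 + 40623 = 136084$)
$\frac{63899 + A}{d{\left(537 \right)} + 121337} = \frac{63899 + 136084}{537^{2} \left(28 + 537\right) + 121337} = \frac{199983}{288369 \cdot 565 + 121337} = \frac{199983}{162928485 + 121337} = \frac{199983}{163049822}$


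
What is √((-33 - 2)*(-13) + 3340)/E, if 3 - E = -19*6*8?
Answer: √3795/915 ≈ 0.067326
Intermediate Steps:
E = 915 (E = 3 - (-19*6)*8 = 3 - (-114)*8 = 3 - 1*(-912) = 3 + 912 = 915)
√((-33 - 2)*(-13) + 3340)/E = √((-33 - 2)*(-13) + 3340)/915 = √(-35*(-13) + 3340)*(1/915) = √(455 + 3340)*(1/915) = √3795*(1/915) = √3795/915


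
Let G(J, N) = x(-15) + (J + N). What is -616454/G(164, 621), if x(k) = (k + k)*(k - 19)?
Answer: -616454/1805 ≈ -341.53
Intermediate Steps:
x(k) = 2*k*(-19 + k) (x(k) = (2*k)*(-19 + k) = 2*k*(-19 + k))
G(J, N) = 1020 + J + N (G(J, N) = 2*(-15)*(-19 - 15) + (J + N) = 2*(-15)*(-34) + (J + N) = 1020 + (J + N) = 1020 + J + N)
-616454/G(164, 621) = -616454/(1020 + 164 + 621) = -616454/1805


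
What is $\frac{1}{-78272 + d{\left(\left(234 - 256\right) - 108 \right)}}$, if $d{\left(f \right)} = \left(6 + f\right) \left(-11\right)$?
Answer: $- \frac{1}{76908} \approx -1.3003 \cdot 10^{-5}$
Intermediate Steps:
$d{\left(f \right)} = -66 - 11 f$
$\frac{1}{-78272 + d{\left(\left(234 - 256\right) - 108 \right)}} = \frac{1}{-78272 - \left(66 + 11 \left(\left(234 - 256\right) - 108\right)\right)} = \frac{1}{-78272 - \left(66 + 11 \left(-22 - 108\right)\right)} = \frac{1}{-78272 - -1364} = \frac{1}{-78272 + \left(-66 + 1430\right)} = \frac{1}{-78272 + 1364} = \frac{1}{-76908} = - \frac{1}{76908}$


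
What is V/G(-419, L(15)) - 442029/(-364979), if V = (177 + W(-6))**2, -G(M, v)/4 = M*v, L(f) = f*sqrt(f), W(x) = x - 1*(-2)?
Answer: 442029/364979 + 29929*sqrt(15)/377100 ≈ 1.5185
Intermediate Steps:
W(x) = 2 + x (W(x) = x + 2 = 2 + x)
L(f) = f**(3/2)
G(M, v) = -4*M*v
V = 29929 (V = (177 + (2 - 6))**2 = (177 - 4)**2 = 173**2 = 29929)
V/G(-419, L(15)) - 442029/(-364979) = 29929/((-4*(-419)*15**(3/2))) - 442029/(-364979) = 29929/((-4*(-419)*15*sqrt(15))) - 442029*(-1/364979) = 29929/((25140*sqrt(15))) + 442029/364979 = 29929*(sqrt(15)/377100) + 442029/364979 = 29929*sqrt(15)/377100 + 442029/364979 = 442029/364979 + 29929*sqrt(15)/377100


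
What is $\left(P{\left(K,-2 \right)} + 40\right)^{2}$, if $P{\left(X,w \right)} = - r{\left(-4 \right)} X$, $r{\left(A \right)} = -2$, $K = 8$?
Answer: $3136$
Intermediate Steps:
$P{\left(X,w \right)} = 2 X$ ($P{\left(X,w \right)} = \left(-1\right) \left(-2\right) X = 2 X$)
$\left(P{\left(K,-2 \right)} + 40\right)^{2} = \left(2 \cdot 8 + 40\right)^{2} = \left(16 + 40\right)^{2} = 56^{2} = 3136$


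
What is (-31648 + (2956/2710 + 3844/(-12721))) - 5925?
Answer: -647630517197/17236955 ≈ -37572.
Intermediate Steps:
(-31648 + (2956/2710 + 3844/(-12721))) - 5925 = (-31648 + (2956*(1/2710) + 3844*(-1/12721))) - 5925 = (-31648 + (1478/1355 - 3844/12721)) - 5925 = (-31648 + 13593018/17236955) - 5925 = -545501558822/17236955 - 5925 = -647630517197/17236955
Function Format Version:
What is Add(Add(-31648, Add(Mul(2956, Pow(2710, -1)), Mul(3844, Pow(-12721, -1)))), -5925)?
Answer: Rational(-647630517197, 17236955) ≈ -37572.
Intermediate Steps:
Add(Add(-31648, Add(Mul(2956, Pow(2710, -1)), Mul(3844, Pow(-12721, -1)))), -5925) = Add(Add(-31648, Add(Mul(2956, Rational(1, 2710)), Mul(3844, Rational(-1, 12721)))), -5925) = Add(Add(-31648, Add(Rational(1478, 1355), Rational(-3844, 12721))), -5925) = Add(Add(-31648, Rational(13593018, 17236955)), -5925) = Add(Rational(-545501558822, 17236955), -5925) = Rational(-647630517197, 17236955)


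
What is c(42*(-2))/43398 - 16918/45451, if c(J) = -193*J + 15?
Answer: 369557/219164722 ≈ 0.0016862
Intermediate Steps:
c(J) = 15 - 193*J
c(42*(-2))/43398 - 16918/45451 = (15 - 8106*(-2))/43398 - 16918/45451 = (15 - 193*(-84))*(1/43398) - 16918*1/45451 = (15 + 16212)*(1/43398) - 16918/45451 = 16227*(1/43398) - 16918/45451 = 1803/4822 - 16918/45451 = 369557/219164722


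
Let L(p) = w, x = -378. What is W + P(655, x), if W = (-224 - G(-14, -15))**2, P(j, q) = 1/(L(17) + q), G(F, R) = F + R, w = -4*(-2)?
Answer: 14069249/370 ≈ 38025.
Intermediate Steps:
w = 8
L(p) = 8
P(j, q) = 1/(8 + q)
W = 38025 (W = (-224 - (-14 - 15))**2 = (-224 - 1*(-29))**2 = (-224 + 29)**2 = (-195)**2 = 38025)
W + P(655, x) = 38025 + 1/(8 - 378) = 38025 + 1/(-370) = 38025 - 1/370 = 14069249/370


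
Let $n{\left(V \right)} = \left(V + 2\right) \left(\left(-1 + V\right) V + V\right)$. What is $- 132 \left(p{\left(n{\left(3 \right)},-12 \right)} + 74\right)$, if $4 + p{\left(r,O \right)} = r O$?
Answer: $62040$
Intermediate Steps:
$n{\left(V \right)} = \left(2 + V\right) \left(V + V \left(-1 + V\right)\right)$ ($n{\left(V \right)} = \left(2 + V\right) \left(V \left(-1 + V\right) + V\right) = \left(2 + V\right) \left(V + V \left(-1 + V\right)\right)$)
$p{\left(r,O \right)} = -4 + O r$ ($p{\left(r,O \right)} = -4 + r O = -4 + O r$)
$- 132 \left(p{\left(n{\left(3 \right)},-12 \right)} + 74\right) = - 132 \left(\left(-4 - 12 \cdot 3^{2} \left(2 + 3\right)\right) + 74\right) = - 132 \left(\left(-4 - 12 \cdot 9 \cdot 5\right) + 74\right) = - 132 \left(\left(-4 - 540\right) + 74\right) = - 132 \left(-544 + 74\right) = \left(-132\right) \left(-470\right) = 62040$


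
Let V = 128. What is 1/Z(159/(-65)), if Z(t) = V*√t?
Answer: -I*√10335/20352 ≈ -0.0049951*I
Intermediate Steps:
Z(t) = 128*√t
1/Z(159/(-65)) = 1/(128*√(159/(-65))) = 1/(128*√(159*(-1/65))) = 1/(128*√(-159/65)) = 1/(128*(I*√10335/65)) = 1/(128*I*√10335/65) = -I*√10335/20352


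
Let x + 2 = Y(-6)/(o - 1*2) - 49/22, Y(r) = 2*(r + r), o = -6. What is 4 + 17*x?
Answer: -371/22 ≈ -16.864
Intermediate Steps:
Y(r) = 4*r (Y(r) = 2*(2*r) = 4*r)
x = -27/22 (x = -2 + ((4*(-6))/(-6 - 1*2) - 49/22) = -2 + (-24/(-6 - 2) - 49*1/22) = -2 + (-24/(-8) - 49/22) = -2 + (-24*(-1/8) - 49/22) = -2 + (3 - 49/22) = -2 + 17/22 = -27/22 ≈ -1.2273)
4 + 17*x = 4 + 17*(-27/22) = 4 - 459/22 = -371/22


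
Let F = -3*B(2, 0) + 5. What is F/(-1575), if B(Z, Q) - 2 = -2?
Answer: -1/315 ≈ -0.0031746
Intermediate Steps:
B(Z, Q) = 0 (B(Z, Q) = 2 - 2 = 0)
F = 5 (F = -3*0 + 5 = 0 + 5 = 5)
F/(-1575) = 5/(-1575) = -1/1575*5 = -1/315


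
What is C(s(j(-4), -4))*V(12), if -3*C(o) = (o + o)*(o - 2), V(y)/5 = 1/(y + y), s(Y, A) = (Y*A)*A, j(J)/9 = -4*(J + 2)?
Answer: -184000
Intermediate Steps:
j(J) = -72 - 36*J (j(J) = 9*(-4*(J + 2)) = 9*(-4*(2 + J)) = 9*(-8 - 4*J) = -72 - 36*J)
s(Y, A) = Y*A² (s(Y, A) = (A*Y)*A = Y*A²)
V(y) = 5/(2*y) (V(y) = 5/(y + y) = 5/((2*y)) = 5*(1/(2*y)) = 5/(2*y))
C(o) = -2*o*(-2 + o)/3 (C(o) = -(o + o)*(o - 2)/3 = -2*o*(-2 + o)/3)
C(s(j(-4), -4))*V(12) = (2*((-72 - 36*(-4))*(-4)²)*(2 - (-72 - 36*(-4))*(-4)²)/3)*((5/2)/12) = (2*((-72 + 144)*16)*(2 - (-72 + 144)*16)/3)*((5/2)*(1/12)) = (2*(72*16)*(2 - 72*16)/3)*(5/24) = ((⅔)*1152*(2 - 1*1152))*(5/24) = ((⅔)*1152*(2 - 1152))*(5/24) = ((⅔)*1152*(-1150))*(5/24) = -883200*5/24 = -184000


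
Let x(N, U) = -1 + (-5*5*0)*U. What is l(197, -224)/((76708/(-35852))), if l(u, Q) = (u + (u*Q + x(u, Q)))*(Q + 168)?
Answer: -22050700896/19177 ≈ -1.1499e+6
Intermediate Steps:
x(N, U) = -1 (x(N, U) = -1 + (-25*0)*U = -1 + 0*U = -1 + 0 = -1)
l(u, Q) = (168 + Q)*(-1 + u + Q*u) (l(u, Q) = (u + (u*Q - 1))*(Q + 168) = (u + (Q*u - 1))*(168 + Q) = (u + (-1 + Q*u))*(168 + Q) = (-1 + u + Q*u)*(168 + Q) = (168 + Q)*(-1 + u + Q*u))
l(197, -224)/((76708/(-35852))) = (-168 - 1*(-224) + 168*197 + 197*(-224)**2 + 169*(-224)*197)/((76708/(-35852))) = (-168 + 224 + 33096 + 197*50176 - 7457632)/((76708*(-1/35852))) = (-168 + 224 + 33096 + 9884672 - 7457632)/(-19177/8963) = 2460192*(-8963/19177) = -22050700896/19177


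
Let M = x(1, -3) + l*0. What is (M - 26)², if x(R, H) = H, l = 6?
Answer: 841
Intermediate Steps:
M = -3 (M = -3 + 6*0 = -3 + 0 = -3)
(M - 26)² = (-3 - 26)² = (-29)² = 841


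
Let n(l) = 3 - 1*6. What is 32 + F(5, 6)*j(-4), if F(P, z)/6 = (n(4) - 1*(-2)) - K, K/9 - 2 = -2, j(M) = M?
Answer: 56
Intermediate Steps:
n(l) = -3 (n(l) = 3 - 6 = -3)
K = 0 (K = 18 + 9*(-2) = 18 - 18 = 0)
F(P, z) = -6 (F(P, z) = 6*((-3 - 1*(-2)) - 1*0) = 6*((-3 + 2) + 0) = 6*(-1 + 0) = 6*(-1) = -6)
32 + F(5, 6)*j(-4) = 32 - 6*(-4) = 32 + 24 = 56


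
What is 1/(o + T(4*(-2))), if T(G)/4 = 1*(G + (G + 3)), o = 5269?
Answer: 1/5217 ≈ 0.00019168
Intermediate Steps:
T(G) = 12 + 8*G (T(G) = 4*(1*(G + (G + 3))) = 4*(1*(G + (3 + G))) = 4*(1*(3 + 2*G)) = 4*(3 + 2*G) = 12 + 8*G)
1/(o + T(4*(-2))) = 1/(5269 + (12 + 8*(4*(-2)))) = 1/(5269 + (12 + 8*(-8))) = 1/(5269 + (12 - 64)) = 1/(5269 - 52) = 1/5217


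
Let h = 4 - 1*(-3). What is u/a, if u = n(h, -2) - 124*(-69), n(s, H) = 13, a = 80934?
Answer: 209/1974 ≈ 0.10588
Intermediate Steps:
h = 7 (h = 4 + 3 = 7)
u = 8569 (u = 13 - 124*(-69) = 13 + 8556 = 8569)
u/a = 8569/80934 = 8569*(1/80934) = 209/1974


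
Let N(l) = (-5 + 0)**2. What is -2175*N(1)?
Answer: -54375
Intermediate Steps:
N(l) = 25 (N(l) = (-5)**2 = 25)
-2175*N(1) = -2175*25 = -54375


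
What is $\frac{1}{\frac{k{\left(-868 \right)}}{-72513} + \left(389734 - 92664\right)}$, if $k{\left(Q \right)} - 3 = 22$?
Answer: $\frac{72513}{21541436885} \approx 3.3662 \cdot 10^{-6}$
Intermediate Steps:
$k{\left(Q \right)} = 25$ ($k{\left(Q \right)} = 3 + 22 = 25$)
$\frac{1}{\frac{k{\left(-868 \right)}}{-72513} + \left(389734 - 92664\right)} = \frac{1}{\frac{25}{-72513} + \left(389734 - 92664\right)} = \frac{1}{25 \left(- \frac{1}{72513}\right) + \left(389734 - 92664\right)} = \frac{1}{- \frac{25}{72513} + 297070} = \frac{1}{\frac{21541436885}{72513}} = \frac{72513}{21541436885}$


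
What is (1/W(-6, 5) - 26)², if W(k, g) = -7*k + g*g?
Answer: 3031081/4489 ≈ 675.22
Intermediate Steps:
W(k, g) = g² - 7*k (W(k, g) = -7*k + g² = g² - 7*k)
(1/W(-6, 5) - 26)² = (1/(5² - 7*(-6)) - 26)² = (1/(25 + 42) - 26)² = (1/67 - 26)² = (-1741/67)² = 3031081/4489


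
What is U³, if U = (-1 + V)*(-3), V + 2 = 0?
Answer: 729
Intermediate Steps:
V = -2 (V = -2 + 0 = -2)
U = 9 (U = (-1 - 2)*(-3) = -3*(-3) = 9)
U³ = 9³ = 729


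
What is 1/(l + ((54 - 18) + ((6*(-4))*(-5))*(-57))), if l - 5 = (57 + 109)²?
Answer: 1/20757 ≈ 4.8177e-5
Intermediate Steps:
l = 27561 (l = 5 + (57 + 109)² = 5 + 166² = 5 + 27556 = 27561)
1/(l + ((54 - 18) + ((6*(-4))*(-5))*(-57))) = 1/(27561 + ((54 - 18) + ((6*(-4))*(-5))*(-57))) = 1/(27561 + (36 - 24*(-5)*(-57))) = 1/(27561 + (36 + 120*(-57))) = 1/(27561 + (36 - 6840)) = 1/(27561 - 6804) = 1/20757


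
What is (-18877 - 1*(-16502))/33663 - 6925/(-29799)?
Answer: 7730650/47767797 ≈ 0.16184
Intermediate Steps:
(-18877 - 1*(-16502))/33663 - 6925/(-29799) = (-18877 + 16502)*(1/33663) - 6925*(-1/29799) = -2375*1/33663 + 6925/29799 = -2375/33663 + 6925/29799 = 7730650/47767797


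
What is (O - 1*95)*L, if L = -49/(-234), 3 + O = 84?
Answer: -343/117 ≈ -2.9316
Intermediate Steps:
O = 81 (O = -3 + 84 = 81)
L = 49/234 (L = -49*(-1/234) = 49/234 ≈ 0.20940)
(O - 1*95)*L = (81 - 1*95)*(49/234) = (81 - 95)*(49/234) = -14*49/234 = -343/117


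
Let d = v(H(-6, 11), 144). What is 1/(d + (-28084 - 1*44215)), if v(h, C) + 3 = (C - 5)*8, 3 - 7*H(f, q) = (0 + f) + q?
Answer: -1/71190 ≈ -1.4047e-5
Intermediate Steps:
H(f, q) = 3/7 - f/7 - q/7 (H(f, q) = 3/7 - ((0 + f) + q)/7 = 3/7 - (f + q)/7 = 3/7 + (-f/7 - q/7) = 3/7 - f/7 - q/7)
v(h, C) = -43 + 8*C (v(h, C) = -3 + (C - 5)*8 = -3 + (-5 + C)*8 = -3 + (-40 + 8*C) = -43 + 8*C)
d = 1109 (d = -43 + 8*144 = -43 + 1152 = 1109)
1/(d + (-28084 - 1*44215)) = 1/(1109 + (-28084 - 1*44215)) = 1/(1109 + (-28084 - 44215)) = 1/(1109 - 72299) = 1/(-71190) = -1/71190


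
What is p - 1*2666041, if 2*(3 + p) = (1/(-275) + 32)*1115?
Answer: -291302663/110 ≈ -2.6482e+6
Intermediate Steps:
p = 1961847/110 (p = -3 + ((1/(-275) + 32)*1115)/2 = -3 + ((-1/275 + 32)*1115)/2 = -3 + ((8799/275)*1115)/2 = -3 + (½)*(1962177/55) = -3 + 1962177/110 = 1961847/110 ≈ 17835.)
p - 1*2666041 = 1961847/110 - 1*2666041 = 1961847/110 - 2666041 = -291302663/110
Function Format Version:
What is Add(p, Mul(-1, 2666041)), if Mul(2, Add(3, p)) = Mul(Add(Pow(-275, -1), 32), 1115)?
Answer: Rational(-291302663, 110) ≈ -2.6482e+6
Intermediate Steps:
p = Rational(1961847, 110) (p = Add(-3, Mul(Rational(1, 2), Mul(Add(Pow(-275, -1), 32), 1115))) = Add(-3, Mul(Rational(1, 2), Mul(Add(Rational(-1, 275), 32), 1115))) = Add(-3, Mul(Rational(1, 2), Mul(Rational(8799, 275), 1115))) = Add(-3, Mul(Rational(1, 2), Rational(1962177, 55))) = Add(-3, Rational(1962177, 110)) = Rational(1961847, 110) ≈ 17835.)
Add(p, Mul(-1, 2666041)) = Add(Rational(1961847, 110), Mul(-1, 2666041)) = Add(Rational(1961847, 110), -2666041) = Rational(-291302663, 110)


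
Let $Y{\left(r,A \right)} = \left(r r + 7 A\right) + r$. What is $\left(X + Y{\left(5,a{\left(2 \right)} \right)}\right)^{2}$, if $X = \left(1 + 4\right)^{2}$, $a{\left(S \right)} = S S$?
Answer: $6889$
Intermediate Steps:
$a{\left(S \right)} = S^{2}$
$Y{\left(r,A \right)} = r + r^{2} + 7 A$ ($Y{\left(r,A \right)} = \left(r^{2} + 7 A\right) + r = r + r^{2} + 7 A$)
$X = 25$ ($X = 5^{2} = 25$)
$\left(X + Y{\left(5,a{\left(2 \right)} \right)}\right)^{2} = \left(25 + \left(5 + 5^{2} + 7 \cdot 2^{2}\right)\right)^{2} = \left(25 + \left(5 + 25 + 7 \cdot 4\right)\right)^{2} = \left(25 + \left(5 + 25 + 28\right)\right)^{2} = \left(25 + 58\right)^{2} = 83^{2} = 6889$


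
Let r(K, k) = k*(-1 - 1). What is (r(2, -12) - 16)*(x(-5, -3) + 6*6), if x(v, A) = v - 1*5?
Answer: 208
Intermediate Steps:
x(v, A) = -5 + v (x(v, A) = v - 5 = -5 + v)
r(K, k) = -2*k (r(K, k) = k*(-2) = -2*k)
(r(2, -12) - 16)*(x(-5, -3) + 6*6) = (-2*(-12) - 16)*((-5 - 5) + 6*6) = (24 - 16)*(-10 + 36) = 8*26 = 208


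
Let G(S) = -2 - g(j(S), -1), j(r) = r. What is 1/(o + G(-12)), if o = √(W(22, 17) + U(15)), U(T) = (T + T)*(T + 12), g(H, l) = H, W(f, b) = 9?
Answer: -10/719 + 3*√91/719 ≈ 0.025895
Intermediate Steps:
U(T) = 2*T*(12 + T) (U(T) = (2*T)*(12 + T) = 2*T*(12 + T))
G(S) = -2 - S
o = 3*√91 (o = √(9 + 2*15*(12 + 15)) = √(9 + 2*15*27) = √(9 + 810) = √819 = 3*√91 ≈ 28.618)
1/(o + G(-12)) = 1/(3*√91 + (-2 - 1*(-12))) = 1/(3*√91 + (-2 + 12)) = 1/(3*√91 + 10) = 1/(10 + 3*√91)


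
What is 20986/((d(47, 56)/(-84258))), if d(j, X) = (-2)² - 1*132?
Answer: 442059597/32 ≈ 1.3814e+7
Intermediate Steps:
d(j, X) = -128 (d(j, X) = 4 - 132 = -128)
20986/((d(47, 56)/(-84258))) = 20986/((-128/(-84258))) = 20986/((-128*(-1/84258))) = 20986/(64/42129) = 20986*(42129/64) = 442059597/32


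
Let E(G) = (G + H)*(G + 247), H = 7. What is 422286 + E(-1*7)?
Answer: 422286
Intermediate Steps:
E(G) = (7 + G)*(247 + G) (E(G) = (G + 7)*(G + 247) = (7 + G)*(247 + G))
422286 + E(-1*7) = 422286 + (1729 + (-1*7)**2 + 254*(-1*7)) = 422286 + (1729 + (-7)**2 + 254*(-7)) = 422286 + (1729 + 49 - 1778) = 422286 + 0 = 422286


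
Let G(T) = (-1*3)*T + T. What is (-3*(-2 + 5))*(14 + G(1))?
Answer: -108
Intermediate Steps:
G(T) = -2*T (G(T) = -3*T + T = -2*T)
(-3*(-2 + 5))*(14 + G(1)) = (-3*(-2 + 5))*(14 - 2*1) = (-3*3)*(14 - 2) = -9*12 = -108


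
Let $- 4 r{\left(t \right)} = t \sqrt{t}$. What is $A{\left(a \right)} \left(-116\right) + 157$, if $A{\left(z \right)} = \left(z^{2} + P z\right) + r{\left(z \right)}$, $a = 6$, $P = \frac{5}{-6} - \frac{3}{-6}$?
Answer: $-3787 + 174 \sqrt{6} \approx -3360.8$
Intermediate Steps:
$r{\left(t \right)} = - \frac{t^{\frac{3}{2}}}{4}$ ($r{\left(t \right)} = - \frac{t \sqrt{t}}{4} = - \frac{t^{\frac{3}{2}}}{4}$)
$P = - \frac{1}{3}$ ($P = 5 \left(- \frac{1}{6}\right) - - \frac{1}{2} = - \frac{5}{6} + \frac{1}{2} = - \frac{1}{3} \approx -0.33333$)
$A{\left(z \right)} = z^{2} - \frac{z}{3} - \frac{z^{\frac{3}{2}}}{4}$ ($A{\left(z \right)} = \left(z^{2} - \frac{z}{3}\right) - \frac{z^{\frac{3}{2}}}{4} = z^{2} - \frac{z}{3} - \frac{z^{\frac{3}{2}}}{4}$)
$A{\left(a \right)} \left(-116\right) + 157 = \left(6^{2} - 2 - \frac{6^{\frac{3}{2}}}{4}\right) \left(-116\right) + 157 = \left(36 - 2 - \frac{6 \sqrt{6}}{4}\right) \left(-116\right) + 157 = \left(36 - 2 - \frac{3 \sqrt{6}}{2}\right) \left(-116\right) + 157 = \left(34 - \frac{3 \sqrt{6}}{2}\right) \left(-116\right) + 157 = \left(-3944 + 174 \sqrt{6}\right) + 157 = -3787 + 174 \sqrt{6}$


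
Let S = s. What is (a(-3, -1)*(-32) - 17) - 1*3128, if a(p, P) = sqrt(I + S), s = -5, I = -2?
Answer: -3145 - 32*I*sqrt(7) ≈ -3145.0 - 84.664*I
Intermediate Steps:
S = -5
a(p, P) = I*sqrt(7) (a(p, P) = sqrt(-2 - 5) = sqrt(-7) = I*sqrt(7))
(a(-3, -1)*(-32) - 17) - 1*3128 = ((I*sqrt(7))*(-32) - 17) - 1*3128 = (-32*I*sqrt(7) - 17) - 3128 = (-17 - 32*I*sqrt(7)) - 3128 = -3145 - 32*I*sqrt(7)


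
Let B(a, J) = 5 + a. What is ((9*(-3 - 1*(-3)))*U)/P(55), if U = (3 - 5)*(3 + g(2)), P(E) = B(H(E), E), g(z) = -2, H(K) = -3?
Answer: 0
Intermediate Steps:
P(E) = 2 (P(E) = 5 - 3 = 2)
U = -2 (U = (3 - 5)*(3 - 2) = -2*1 = -2)
((9*(-3 - 1*(-3)))*U)/P(55) = ((9*(-3 - 1*(-3)))*(-2))/2 = ((9*(-3 + 3))*(-2))*(½) = ((9*0)*(-2))*(½) = (0*(-2))*(½) = 0*(½) = 0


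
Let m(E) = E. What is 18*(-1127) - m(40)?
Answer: -20326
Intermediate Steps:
18*(-1127) - m(40) = 18*(-1127) - 1*40 = -20286 - 40 = -20326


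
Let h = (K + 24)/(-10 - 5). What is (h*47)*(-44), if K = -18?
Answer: 4136/5 ≈ 827.20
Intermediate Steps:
h = -⅖ (h = (-18 + 24)/(-10 - 5) = 6/(-15) = 6*(-1/15) = -⅖ ≈ -0.40000)
(h*47)*(-44) = -⅖*47*(-44) = -94/5*(-44) = 4136/5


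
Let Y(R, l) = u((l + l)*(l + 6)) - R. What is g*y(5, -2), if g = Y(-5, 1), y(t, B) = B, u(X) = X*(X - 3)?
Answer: -318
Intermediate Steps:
u(X) = X*(-3 + X)
Y(R, l) = -R + 2*l*(-3 + 2*l*(6 + l))*(6 + l) (Y(R, l) = ((l + l)*(l + 6))*(-3 + (l + l)*(l + 6)) - R = ((2*l)*(6 + l))*(-3 + (2*l)*(6 + l)) - R = (2*l*(6 + l))*(-3 + 2*l*(6 + l)) - R = 2*l*(-3 + 2*l*(6 + l))*(6 + l) - R = -R + 2*l*(-3 + 2*l*(6 + l))*(6 + l))
g = 159 (g = -1*(-5) + 2*1*(-3 + 2*1*(6 + 1))*(6 + 1) = 5 + 2*1*(-3 + 2*1*7)*7 = 5 + 2*1*(-3 + 14)*7 = 5 + 2*1*11*7 = 5 + 154 = 159)
g*y(5, -2) = 159*(-2) = -318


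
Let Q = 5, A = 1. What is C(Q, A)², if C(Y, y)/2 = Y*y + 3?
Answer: 256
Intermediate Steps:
C(Y, y) = 6 + 2*Y*y (C(Y, y) = 2*(Y*y + 3) = 2*(3 + Y*y) = 6 + 2*Y*y)
C(Q, A)² = (6 + 2*5*1)² = (6 + 10)² = 16² = 256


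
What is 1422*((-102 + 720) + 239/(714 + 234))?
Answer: 1758309/2 ≈ 8.7915e+5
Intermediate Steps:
1422*((-102 + 720) + 239/(714 + 234)) = 1422*(618 + 239/948) = 1422*(586103/948) = 1758309/2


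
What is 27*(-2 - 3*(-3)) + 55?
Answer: 244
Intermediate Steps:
27*(-2 - 3*(-3)) + 55 = 27*(-2 + 9) + 55 = 27*7 + 55 = 189 + 55 = 244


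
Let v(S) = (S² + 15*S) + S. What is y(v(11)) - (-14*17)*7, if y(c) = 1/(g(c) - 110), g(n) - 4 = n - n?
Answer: 176595/106 ≈ 1666.0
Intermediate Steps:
g(n) = 4 (g(n) = 4 + (n - n) = 4 + 0 = 4)
v(S) = S² + 16*S
y(c) = -1/106 (y(c) = 1/(4 - 110) = 1/(-106) = -1/106)
y(v(11)) - (-14*17)*7 = -1/106 - (-14*17)*7 = -1/106 - (-238)*7 = -1/106 - 1*(-1666) = -1/106 + 1666 = 176595/106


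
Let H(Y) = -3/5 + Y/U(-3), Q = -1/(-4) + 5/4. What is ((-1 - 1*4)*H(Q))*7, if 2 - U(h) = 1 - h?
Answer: 189/4 ≈ 47.250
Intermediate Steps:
U(h) = 1 + h (U(h) = 2 - (1 - h) = 2 + (-1 + h) = 1 + h)
Q = 3/2 (Q = -1*(-1/4) + 5*(1/4) = 1/4 + 5/4 = 3/2 ≈ 1.5000)
H(Y) = -3/5 - Y/2 (H(Y) = -3/5 + Y/(1 - 3) = -3*1/5 + Y/(-2) = -3/5 + Y*(-1/2) = -3/5 - Y/2)
((-1 - 1*4)*H(Q))*7 = ((-1 - 1*4)*(-3/5 - 1/2*3/2))*7 = ((-1 - 4)*(-3/5 - 3/4))*7 = -5*(-27/20)*7 = (27/4)*7 = 189/4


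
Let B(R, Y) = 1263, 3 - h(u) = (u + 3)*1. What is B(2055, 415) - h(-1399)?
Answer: -136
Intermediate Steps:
h(u) = -u (h(u) = 3 - (u + 3) = 3 - (3 + u) = 3 + (-3 - u) = -u)
B(2055, 415) - h(-1399) = 1263 - (-1)*(-1399) = 1263 - 1*1399 = 1263 - 1399 = -136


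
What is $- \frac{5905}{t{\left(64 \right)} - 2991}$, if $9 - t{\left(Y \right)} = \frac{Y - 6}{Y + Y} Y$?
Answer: $\frac{5905}{3011} \approx 1.9611$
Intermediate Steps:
$t{\left(Y \right)} = 12 - \frac{Y}{2}$ ($t{\left(Y \right)} = 9 - \frac{Y - 6}{Y + Y} Y = 9 - \frac{-6 + Y}{2 Y} Y = 9 - \left(-3 + \frac{Y}{2}\right) = 12 - \frac{Y}{2}$)
$- \frac{5905}{t{\left(64 \right)} - 2991} = - \frac{5905}{\left(12 - 32\right) - 2991} = - \frac{5905}{-20 - 2991} = - \frac{5905}{-3011} = \left(-5905\right) \left(- \frac{1}{3011}\right) = \frac{5905}{3011}$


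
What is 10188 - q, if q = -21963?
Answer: 32151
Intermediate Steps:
10188 - q = 10188 - 1*(-21963) = 10188 + 21963 = 32151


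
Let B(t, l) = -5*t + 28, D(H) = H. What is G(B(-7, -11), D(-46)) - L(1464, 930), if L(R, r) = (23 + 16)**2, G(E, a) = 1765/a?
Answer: -71731/46 ≈ -1559.4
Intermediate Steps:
B(t, l) = 28 - 5*t
L(R, r) = 1521 (L(R, r) = 39**2 = 1521)
G(B(-7, -11), D(-46)) - L(1464, 930) = 1765/(-46) - 1*1521 = 1765*(-1/46) - 1521 = -1765/46 - 1521 = -71731/46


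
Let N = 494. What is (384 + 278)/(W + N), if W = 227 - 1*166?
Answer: 662/555 ≈ 1.1928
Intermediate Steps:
W = 61 (W = 227 - 166 = 61)
(384 + 278)/(W + N) = (384 + 278)/(61 + 494) = 662/555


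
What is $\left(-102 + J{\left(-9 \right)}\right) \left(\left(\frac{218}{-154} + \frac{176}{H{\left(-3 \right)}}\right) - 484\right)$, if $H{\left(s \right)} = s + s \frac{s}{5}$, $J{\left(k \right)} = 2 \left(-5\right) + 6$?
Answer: $\frac{15477166}{231} \approx 67001.0$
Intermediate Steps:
$J{\left(k \right)} = -4$ ($J{\left(k \right)} = -10 + 6 = -4$)
$H{\left(s \right)} = s + \frac{s^{2}}{5}$ ($H{\left(s \right)} = s + s s \frac{1}{5} = s + s \frac{s}{5} = s + \frac{s^{2}}{5}$)
$\left(-102 + J{\left(-9 \right)}\right) \left(\left(\frac{218}{-154} + \frac{176}{H{\left(-3 \right)}}\right) - 484\right) = \left(-102 - 4\right) \left(\left(\frac{218}{-154} + \frac{176}{\frac{1}{5} \left(-3\right) \left(5 - 3\right)}\right) - 484\right) = - 106 \left(\left(218 \left(- \frac{1}{154}\right) + \frac{176}{\frac{1}{5} \left(-3\right) 2}\right) - 484\right) = - 106 \left(\left(- \frac{109}{77} + \frac{176}{- \frac{6}{5}}\right) - 484\right) = - 106 \left(\left(- \frac{109}{77} + 176 \left(- \frac{5}{6}\right)\right) - 484\right) = - 106 \left(\left(- \frac{109}{77} - \frac{440}{3}\right) - 484\right) = - 106 \left(- \frac{34207}{231} - 484\right) = \left(-106\right) \left(- \frac{146011}{231}\right) = \frac{15477166}{231}$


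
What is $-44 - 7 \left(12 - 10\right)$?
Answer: $-58$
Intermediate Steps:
$-44 - 7 \left(12 - 10\right) = -44 - 14 = -58$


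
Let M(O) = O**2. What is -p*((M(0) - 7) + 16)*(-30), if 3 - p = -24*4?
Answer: 26730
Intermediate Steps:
p = 99 (p = 3 - (-24)*4 = 3 - 1*(-96) = 3 + 96 = 99)
-p*((M(0) - 7) + 16)*(-30) = -99*((0**2 - 7) + 16)*(-30) = -99*((0 - 7) + 16)*(-30) = -99*(-7 + 16)*(-30) = -99*9*(-30) = -891*(-30) = -1*(-26730) = 26730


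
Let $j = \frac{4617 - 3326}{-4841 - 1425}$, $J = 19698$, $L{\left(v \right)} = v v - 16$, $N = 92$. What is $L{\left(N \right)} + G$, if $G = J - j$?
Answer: $\frac{176364127}{6266} \approx 28146.0$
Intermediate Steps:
$L{\left(v \right)} = -16 + v^{2}$ ($L{\left(v \right)} = v^{2} - 16 = -16 + v^{2}$)
$j = - \frac{1291}{6266}$ ($j = \frac{1291}{-6266} = 1291 \left(- \frac{1}{6266}\right) = - \frac{1291}{6266} \approx -0.20603$)
$G = \frac{123428959}{6266}$ ($G = 19698 - - \frac{1291}{6266} = 19698 + \frac{1291}{6266} = \frac{123428959}{6266} \approx 19698.0$)
$L{\left(N \right)} + G = \left(-16 + 92^{2}\right) + \frac{123428959}{6266} = \left(-16 + 8464\right) + \frac{123428959}{6266} = 8448 + \frac{123428959}{6266} = \frac{176364127}{6266}$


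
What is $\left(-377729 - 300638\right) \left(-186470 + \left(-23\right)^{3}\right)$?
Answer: $134748785779$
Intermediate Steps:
$\left(-377729 - 300638\right) \left(-186470 + \left(-23\right)^{3}\right) = - 678367 \left(-186470 - 12167\right) = \left(-678367\right) \left(-198637\right) = 134748785779$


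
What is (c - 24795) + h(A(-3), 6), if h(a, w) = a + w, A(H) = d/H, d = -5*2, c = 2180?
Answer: -67817/3 ≈ -22606.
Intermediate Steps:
d = -10
A(H) = -10/H
(c - 24795) + h(A(-3), 6) = (2180 - 24795) + (-10/(-3) + 6) = -22615 + (-10*(-⅓) + 6) = -22615 + (10/3 + 6) = -22615 + 28/3 = -67817/3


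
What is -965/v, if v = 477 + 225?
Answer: -965/702 ≈ -1.3746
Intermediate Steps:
v = 702
-965/v = -965/702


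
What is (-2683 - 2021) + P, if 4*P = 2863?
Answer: -15953/4 ≈ -3988.3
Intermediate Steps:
P = 2863/4 (P = (¼)*2863 = 2863/4 ≈ 715.75)
(-2683 - 2021) + P = (-2683 - 2021) + 2863/4 = -4704 + 2863/4 = -15953/4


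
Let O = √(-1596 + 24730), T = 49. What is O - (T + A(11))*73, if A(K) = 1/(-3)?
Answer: -10658/3 + √23134 ≈ -3400.6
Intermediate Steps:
A(K) = -⅓
O = √23134 ≈ 152.10
O - (T + A(11))*73 = √23134 - (49 - ⅓)*73 = √23134 - 146*73/3 = √23134 - 1*10658/3 = √23134 - 10658/3 = -10658/3 + √23134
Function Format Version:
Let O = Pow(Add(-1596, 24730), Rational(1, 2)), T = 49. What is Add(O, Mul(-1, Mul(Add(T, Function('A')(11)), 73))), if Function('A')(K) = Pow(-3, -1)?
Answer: Add(Rational(-10658, 3), Pow(23134, Rational(1, 2))) ≈ -3400.6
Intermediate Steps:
Function('A')(K) = Rational(-1, 3)
O = Pow(23134, Rational(1, 2)) ≈ 152.10
Add(O, Mul(-1, Mul(Add(T, Function('A')(11)), 73))) = Add(Pow(23134, Rational(1, 2)), Mul(-1, Mul(Add(49, Rational(-1, 3)), 73))) = Add(Pow(23134, Rational(1, 2)), Mul(-1, Mul(Rational(146, 3), 73))) = Add(Pow(23134, Rational(1, 2)), Mul(-1, Rational(10658, 3))) = Add(Pow(23134, Rational(1, 2)), Rational(-10658, 3)) = Add(Rational(-10658, 3), Pow(23134, Rational(1, 2)))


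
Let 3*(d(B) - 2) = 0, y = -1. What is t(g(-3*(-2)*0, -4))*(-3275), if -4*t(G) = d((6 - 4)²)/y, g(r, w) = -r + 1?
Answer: -3275/2 ≈ -1637.5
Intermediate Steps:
d(B) = 2 (d(B) = 2 + (⅓)*0 = 2 + 0 = 2)
g(r, w) = 1 - r
t(G) = ½ (t(G) = -1/(2*(-1)) = -(-1)/2 = -¼*(-2) = ½)
t(g(-3*(-2)*0, -4))*(-3275) = (½)*(-3275) = -3275/2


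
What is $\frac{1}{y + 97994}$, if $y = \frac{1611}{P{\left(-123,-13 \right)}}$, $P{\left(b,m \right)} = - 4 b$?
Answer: $\frac{164}{16071553} \approx 1.0204 \cdot 10^{-5}$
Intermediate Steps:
$y = \frac{537}{164}$ ($y = \frac{1611}{\left(-4\right) \left(-123\right)} = \frac{1611}{492} = 1611 \cdot \frac{1}{492} = \frac{537}{164} \approx 3.2744$)
$\frac{1}{y + 97994} = \frac{1}{\frac{537}{164} + 97994} = \frac{1}{\frac{16071553}{164}} = \frac{164}{16071553}$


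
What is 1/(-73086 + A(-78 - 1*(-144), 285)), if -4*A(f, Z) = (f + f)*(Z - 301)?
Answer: -1/72558 ≈ -1.3782e-5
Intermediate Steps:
A(f, Z) = -f*(-301 + Z)/2 (A(f, Z) = -(f + f)*(Z - 301)/4 = -2*f*(-301 + Z)/4 = -f*(-301 + Z)/2)
1/(-73086 + A(-78 - 1*(-144), 285)) = 1/(-73086 + (-78 - 1*(-144))*(301 - 1*285)/2) = 1/(-73086 + (-78 + 144)*(301 - 285)/2) = 1/(-73086 + (½)*66*16) = 1/(-73086 + 528) = 1/(-72558) = -1/72558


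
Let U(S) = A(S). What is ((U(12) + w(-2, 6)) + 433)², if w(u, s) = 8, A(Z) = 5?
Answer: 198916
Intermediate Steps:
U(S) = 5
((U(12) + w(-2, 6)) + 433)² = ((5 + 8) + 433)² = (13 + 433)² = 446² = 198916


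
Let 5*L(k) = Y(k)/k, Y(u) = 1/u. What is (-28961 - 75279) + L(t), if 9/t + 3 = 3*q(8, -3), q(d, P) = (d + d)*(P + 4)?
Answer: -104235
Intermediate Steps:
q(d, P) = 2*d*(4 + P) (q(d, P) = (2*d)*(4 + P) = 2*d*(4 + P))
t = ⅕ (t = 9/(-3 + 3*(2*8*(4 - 3))) = 9/(-3 + 3*(2*8*1)) = 9/(-3 + 3*16) = 9/(-3 + 48) = 9/45 = 9*(1/45) = ⅕ ≈ 0.20000)
L(k) = 1/(5*k²) (L(k) = (1/(k*k))/5 = 1/(5*k²))
(-28961 - 75279) + L(t) = (-28961 - 75279) + 1/(5*5⁻²) = -104240 + (⅕)*25 = -104240 + 5 = -104235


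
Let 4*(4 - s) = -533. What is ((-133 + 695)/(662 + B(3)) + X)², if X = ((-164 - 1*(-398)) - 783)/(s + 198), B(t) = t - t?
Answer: 1512821025/2432363761 ≈ 0.62195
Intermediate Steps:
B(t) = 0
s = 549/4 (s = 4 - ¼*(-533) = 4 + 533/4 = 549/4 ≈ 137.25)
X = -244/149 (X = ((-164 - 1*(-398)) - 783)/(549/4 + 198) = ((-164 + 398) - 783)/(1341/4) = (234 - 783)*(4/1341) = -549*4/1341 = -244/149 ≈ -1.6376)
((-133 + 695)/(662 + B(3)) + X)² = ((-133 + 695)/(662 + 0) - 244/149)² = (562/662 - 244/149)² = (562*(1/662) - 244/149)² = (281/331 - 244/149)² = (-38895/49319)² = 1512821025/2432363761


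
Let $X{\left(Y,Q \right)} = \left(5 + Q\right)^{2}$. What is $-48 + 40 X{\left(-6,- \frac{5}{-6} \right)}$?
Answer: $\frac{11818}{9} \approx 1313.1$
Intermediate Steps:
$-48 + 40 X{\left(-6,- \frac{5}{-6} \right)} = -48 + 40 \left(5 - \frac{5}{-6}\right)^{2} = -48 + 40 \left(5 - - \frac{5}{6}\right)^{2} = -48 + 40 \left(5 + \frac{5}{6}\right)^{2} = -48 + 40 \left(\frac{35}{6}\right)^{2} = -48 + 40 \cdot \frac{1225}{36} = -48 + \frac{12250}{9} = \frac{11818}{9}$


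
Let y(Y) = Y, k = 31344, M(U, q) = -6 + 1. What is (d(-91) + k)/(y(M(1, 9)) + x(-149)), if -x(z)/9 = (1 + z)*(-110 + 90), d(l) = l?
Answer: -31253/26645 ≈ -1.1729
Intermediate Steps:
M(U, q) = -5
x(z) = 180 + 180*z (x(z) = -9*(1 + z)*(-110 + 90) = -9*(1 + z)*(-20) = -9*(-20 - 20*z) = 180 + 180*z)
(d(-91) + k)/(y(M(1, 9)) + x(-149)) = (-91 + 31344)/(-5 + (180 + 180*(-149))) = 31253/(-5 + (180 - 26820)) = 31253/(-5 - 26640) = 31253/(-26645) = 31253*(-1/26645) = -31253/26645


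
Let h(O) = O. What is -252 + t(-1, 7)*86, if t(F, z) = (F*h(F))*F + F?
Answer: -424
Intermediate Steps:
t(F, z) = F + F³ (t(F, z) = (F*F)*F + F = F²*F + F = F³ + F = F + F³)
-252 + t(-1, 7)*86 = -252 + (-1 + (-1)³)*86 = -252 + (-1 - 1)*86 = -252 - 2*86 = -252 - 172 = -424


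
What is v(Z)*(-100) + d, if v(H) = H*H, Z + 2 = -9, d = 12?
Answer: -12088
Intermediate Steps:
Z = -11 (Z = -2 - 9 = -11)
v(H) = H²
v(Z)*(-100) + d = (-11)²*(-100) + 12 = 121*(-100) + 12 = -12100 + 12 = -12088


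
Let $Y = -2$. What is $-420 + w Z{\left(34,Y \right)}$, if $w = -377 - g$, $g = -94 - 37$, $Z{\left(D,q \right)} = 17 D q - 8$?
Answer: $285924$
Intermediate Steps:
$Z{\left(D,q \right)} = -8 + 17 D q$ ($Z{\left(D,q \right)} = 17 D q - 8 = -8 + 17 D q$)
$g = -131$ ($g = -94 - 37 = -131$)
$w = -246$ ($w = -377 - -131 = -377 + 131 = -246$)
$-420 + w Z{\left(34,Y \right)} = -420 - 246 \left(-8 + 17 \cdot 34 \left(-2\right)\right) = -420 - 246 \left(-8 - 1156\right) = -420 - -286344 = -420 + 286344 = 285924$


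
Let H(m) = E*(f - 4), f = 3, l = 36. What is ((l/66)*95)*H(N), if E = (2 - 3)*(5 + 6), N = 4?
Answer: 570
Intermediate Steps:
E = -11 (E = -1*11 = -11)
H(m) = 11 (H(m) = -11*(3 - 4) = -11*(-1) = 11)
((l/66)*95)*H(N) = ((36/66)*95)*11 = ((36*(1/66))*95)*11 = ((6/11)*95)*11 = (570/11)*11 = 570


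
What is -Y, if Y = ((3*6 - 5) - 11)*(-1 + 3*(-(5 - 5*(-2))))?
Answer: 92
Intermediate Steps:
Y = -92 (Y = ((18 - 5) - 11)*(-1 + 3*(-(5 + 10))) = (13 - 11)*(-1 + 3*(-1*15)) = 2*(-1 + 3*(-15)) = 2*(-1 - 45) = 2*(-46) = -92)
-Y = -1*(-92) = 92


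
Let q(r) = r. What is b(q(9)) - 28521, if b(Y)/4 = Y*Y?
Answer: -28197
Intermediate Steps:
b(Y) = 4*Y**2 (b(Y) = 4*(Y*Y) = 4*Y**2)
b(q(9)) - 28521 = 4*9**2 - 28521 = 4*81 - 28521 = 324 - 28521 = -28197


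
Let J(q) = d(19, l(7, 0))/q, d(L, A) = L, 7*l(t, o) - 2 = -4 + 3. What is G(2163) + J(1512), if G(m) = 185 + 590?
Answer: 1171819/1512 ≈ 775.01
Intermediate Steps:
G(m) = 775
l(t, o) = 1/7 (l(t, o) = 2/7 + (-4 + 3)/7 = 2/7 + (1/7)*(-1) = 2/7 - 1/7 = 1/7)
J(q) = 19/q
G(2163) + J(1512) = 775 + 19/1512 = 1171819/1512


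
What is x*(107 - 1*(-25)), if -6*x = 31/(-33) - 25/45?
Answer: 296/9 ≈ 32.889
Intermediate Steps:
x = 74/297 (x = -(31/(-33) - 25/45)/6 = -(31*(-1/33) - 25*1/45)/6 = -(-31/33 - 5/9)/6 = -⅙*(-148/99) = 74/297 ≈ 0.24916)
x*(107 - 1*(-25)) = 74*(107 - 1*(-25))/297 = 74*(107 + 25)/297 = (74/297)*132 = 296/9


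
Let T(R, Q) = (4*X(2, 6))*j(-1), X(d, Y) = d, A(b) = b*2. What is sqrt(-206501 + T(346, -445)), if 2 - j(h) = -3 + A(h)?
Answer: I*sqrt(206445) ≈ 454.36*I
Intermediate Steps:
A(b) = 2*b
j(h) = 5 - 2*h (j(h) = 2 - (-3 + 2*h) = 2 + (3 - 2*h) = 5 - 2*h)
T(R, Q) = 56 (T(R, Q) = (4*2)*(5 - 2*(-1)) = 8*(5 + 2) = 8*7 = 56)
sqrt(-206501 + T(346, -445)) = sqrt(-206501 + 56) = sqrt(-206445) = I*sqrt(206445)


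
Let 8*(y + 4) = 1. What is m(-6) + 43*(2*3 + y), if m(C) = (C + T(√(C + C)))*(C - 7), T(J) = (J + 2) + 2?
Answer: 939/8 - 26*I*√3 ≈ 117.38 - 45.033*I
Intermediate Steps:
T(J) = 4 + J (T(J) = (2 + J) + 2 = 4 + J)
y = -31/8 (y = -4 + (⅛)*1 = -4 + ⅛ = -31/8 ≈ -3.8750)
m(C) = (-7 + C)*(4 + C + √2*√C) (m(C) = (C + (4 + √(C + C)))*(C - 7) = (C + (4 + √(2*C)))*(-7 + C) = (C + (4 + √2*√C))*(-7 + C) = (4 + C + √2*√C)*(-7 + C) = (-7 + C)*(4 + C + √2*√C))
m(-6) + 43*(2*3 + y) = (-28 + (-6)² - 3*(-6) + √2*(-6)^(3/2) - 7*√2*√(-6)) + 43*(2*3 - 31/8) = (-28 + 36 + 18 + √2*(-6*I*√6) - 7*√2*I*√6) + 43*(6 - 31/8) = (-28 + 36 + 18 - 12*I*√3 - 14*I*√3) + 43*(17/8) = (26 - 26*I*√3) + 731/8 = 939/8 - 26*I*√3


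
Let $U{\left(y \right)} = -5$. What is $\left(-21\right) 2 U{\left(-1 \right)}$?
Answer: $210$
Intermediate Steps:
$\left(-21\right) 2 U{\left(-1 \right)} = \left(-21\right) 2 \left(-5\right) = \left(-42\right) \left(-5\right) = 210$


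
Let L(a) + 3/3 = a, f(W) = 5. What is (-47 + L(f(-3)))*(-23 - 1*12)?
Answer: 1505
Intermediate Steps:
L(a) = -1 + a
(-47 + L(f(-3)))*(-23 - 1*12) = (-47 + (-1 + 5))*(-23 - 1*12) = (-47 + 4)*(-23 - 12) = -43*(-35) = 1505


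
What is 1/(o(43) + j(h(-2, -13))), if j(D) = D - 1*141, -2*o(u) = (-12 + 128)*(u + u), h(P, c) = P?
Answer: -1/5131 ≈ -0.00019489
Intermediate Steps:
o(u) = -116*u (o(u) = -(-12 + 128)*(u + u)/2 = -58*2*u = -116*u)
j(D) = -141 + D (j(D) = D - 141 = -141 + D)
1/(o(43) + j(h(-2, -13))) = 1/(-116*43 + (-141 - 2)) = 1/(-4988 - 143) = 1/(-5131) = -1/5131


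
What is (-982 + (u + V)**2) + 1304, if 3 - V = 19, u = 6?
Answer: 422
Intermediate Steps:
V = -16 (V = 3 - 1*19 = 3 - 19 = -16)
(-982 + (u + V)**2) + 1304 = (-982 + (6 - 16)**2) + 1304 = (-982 + (-10)**2) + 1304 = (-982 + 100) + 1304 = -882 + 1304 = 422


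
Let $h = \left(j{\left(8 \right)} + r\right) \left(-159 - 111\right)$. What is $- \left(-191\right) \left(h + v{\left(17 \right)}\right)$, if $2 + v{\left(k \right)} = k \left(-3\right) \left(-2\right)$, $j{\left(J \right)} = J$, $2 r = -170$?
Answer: $3989990$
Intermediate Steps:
$r = -85$ ($r = \frac{1}{2} \left(-170\right) = -85$)
$v{\left(k \right)} = -2 + 6 k$ ($v{\left(k \right)} = -2 + k \left(-3\right) \left(-2\right) = -2 + - 3 k \left(-2\right) = -2 + 6 k$)
$h = 20790$ ($h = \left(8 - 85\right) \left(-159 - 111\right) = \left(-77\right) \left(-270\right) = 20790$)
$- \left(-191\right) \left(h + v{\left(17 \right)}\right) = - \left(-191\right) \left(20790 + \left(-2 + 6 \cdot 17\right)\right) = - \left(-191\right) \left(20790 + \left(-2 + 102\right)\right) = - \left(-191\right) \left(20790 + 100\right) = - \left(-191\right) 20890 = \left(-1\right) \left(-3989990\right) = 3989990$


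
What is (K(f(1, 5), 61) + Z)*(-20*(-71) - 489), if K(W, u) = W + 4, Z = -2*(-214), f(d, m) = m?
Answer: 406847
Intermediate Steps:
Z = 428
K(W, u) = 4 + W
(K(f(1, 5), 61) + Z)*(-20*(-71) - 489) = ((4 + 5) + 428)*(-20*(-71) - 489) = (9 + 428)*(1420 - 489) = 437*931 = 406847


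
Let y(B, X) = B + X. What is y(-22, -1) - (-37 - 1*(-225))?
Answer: -211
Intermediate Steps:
y(-22, -1) - (-37 - 1*(-225)) = (-22 - 1) - (-37 - 1*(-225)) = -23 - (-37 + 225) = -23 - 1*188 = -23 - 188 = -211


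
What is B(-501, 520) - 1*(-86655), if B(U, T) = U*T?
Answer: -173865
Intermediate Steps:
B(U, T) = T*U
B(-501, 520) - 1*(-86655) = 520*(-501) - 1*(-86655) = -260520 + 86655 = -173865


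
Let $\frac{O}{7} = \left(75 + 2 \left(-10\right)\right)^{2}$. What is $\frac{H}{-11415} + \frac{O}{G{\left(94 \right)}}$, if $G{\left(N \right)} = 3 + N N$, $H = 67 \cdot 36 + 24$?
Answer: $\frac{73393607}{33632395} \approx 2.1822$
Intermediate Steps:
$H = 2436$ ($H = 2412 + 24 = 2436$)
$G{\left(N \right)} = 3 + N^{2}$
$O = 21175$ ($O = 7 \left(75 + 2 \left(-10\right)\right)^{2} = 7 \left(75 - 20\right)^{2} = 7 \cdot 55^{2} = 7 \cdot 3025 = 21175$)
$\frac{H}{-11415} + \frac{O}{G{\left(94 \right)}} = \frac{2436}{-11415} + \frac{21175}{3 + 94^{2}} = 2436 \left(- \frac{1}{11415}\right) + \frac{21175}{3 + 8836} = - \frac{812}{3805} + \frac{21175}{8839} = \frac{73393607}{33632395}$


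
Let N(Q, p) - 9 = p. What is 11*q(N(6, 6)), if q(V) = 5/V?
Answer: 11/3 ≈ 3.6667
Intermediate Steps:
N(Q, p) = 9 + p
11*q(N(6, 6)) = 11*(5/(9 + 6)) = 11*(5/15) = 11*(5*(1/15)) = 11*(⅓) = 11/3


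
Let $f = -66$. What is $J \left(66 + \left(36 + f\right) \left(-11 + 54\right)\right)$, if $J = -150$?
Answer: $183600$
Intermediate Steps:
$J \left(66 + \left(36 + f\right) \left(-11 + 54\right)\right) = - 150 \left(66 + \left(36 - 66\right) \left(-11 + 54\right)\right) = - 150 \left(66 - 1290\right) = \left(-150\right) \left(-1224\right) = 183600$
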